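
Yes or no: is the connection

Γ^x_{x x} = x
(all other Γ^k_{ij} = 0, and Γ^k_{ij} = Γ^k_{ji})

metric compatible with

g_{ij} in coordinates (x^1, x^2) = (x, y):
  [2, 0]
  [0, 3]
Using ∇_k g_{ij} = ∂_k g_{ij} - Γ^m_{ki} g_{mj} - Γ^m_{kj} g_{im}:
∇_x g_{xx} = (0) - (2*x) - (2*x) = -4*x ≠ 0
So the connection is not metric compatible (it is not the Levi-Civita connection).
No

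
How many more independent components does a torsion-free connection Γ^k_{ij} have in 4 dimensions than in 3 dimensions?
Independent components in n dimensions: n × n(n+1)/2 = n^2(n+1)/2.
4D: 4 × 10 = 40
3D: 3 × 6 = 18
Difference = 40 - 18 = 22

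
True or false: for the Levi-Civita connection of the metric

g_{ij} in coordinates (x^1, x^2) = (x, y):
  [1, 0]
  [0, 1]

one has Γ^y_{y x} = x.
Γ^y_{y x} = (1/2) g^{yy} (∂_y g_{yx} + ∂_x g_{yy} - ∂_y g_{yx}) = (1/2)(1)((0) + (0) - (0)) = 0
This differs from the proposed value x.
False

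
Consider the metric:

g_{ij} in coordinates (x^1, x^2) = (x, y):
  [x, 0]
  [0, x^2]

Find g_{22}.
With x^1 = x, x^2 = y, g_{22} = g_{yy} is the row-2, column-2 entry of the matrix.
g_{22} = x^2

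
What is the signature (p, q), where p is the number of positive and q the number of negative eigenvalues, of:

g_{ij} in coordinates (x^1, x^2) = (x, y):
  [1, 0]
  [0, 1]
The metric is diagonal, so its eigenvalues are the diagonal entries: 1, 1 (at a generic point, where coordinate-dependent entries are positive).
2 positive, 0 negative.
(2, 0) - Riemannian (positive definite)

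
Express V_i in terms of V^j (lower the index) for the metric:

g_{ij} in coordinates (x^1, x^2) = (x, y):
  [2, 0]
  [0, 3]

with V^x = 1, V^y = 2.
V_i = g_{ij} V^j:
V_x = (2)(1) + (0)(2) = 2
V_y = (0)(1) + (3)(2) = 6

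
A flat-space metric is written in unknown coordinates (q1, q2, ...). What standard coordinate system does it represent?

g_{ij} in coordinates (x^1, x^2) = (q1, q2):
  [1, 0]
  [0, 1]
All components are constant and the metric is the identity, i.e. orthonormal rectilinear coordinates.
Cartesian (2D) coordinates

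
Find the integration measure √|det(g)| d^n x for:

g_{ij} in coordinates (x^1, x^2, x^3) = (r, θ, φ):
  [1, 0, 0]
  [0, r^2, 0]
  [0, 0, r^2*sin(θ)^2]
det(g) = r^4*sin(θ)^2
√|det(g)| = r^2*sin(θ) (taking 0 < θ < π so that |sin(θ)| = sin(θ))
Volume element: dV = r^2*sin(θ) dr dθ dφ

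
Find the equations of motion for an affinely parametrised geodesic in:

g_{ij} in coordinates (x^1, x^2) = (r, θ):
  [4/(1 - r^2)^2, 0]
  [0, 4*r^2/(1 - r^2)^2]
Geodesic equation: d^2x^k/dλ^2 + Γ^k_{ij} (dx^i/dλ)(dx^j/dλ) = 0.
Non-zero Christoffel symbols:
Γ^r_{r r} = 2*r/(1 - r^2)
Γ^r_{θ θ} = (r^3 + r)/(r^2 - 1)
Γ^θ_{r θ} = (-r^2 - 1)/(r^3 - r)
Substituting (the symmetric pair Γ^k_{ij}, Γ^k_{ji} combines into a factor 2):
d^2r/dλ^2 + (2*r/(1 - r^2)) (dr/dλ)^2 + ((r^3 + r)/(r^2 - 1)) (dθ/dλ)^2 = 0
d^2θ/dλ^2 + ((-2*r^2 - 2)/(r^3 - r)) (dr/dλ)(dθ/dλ) = 0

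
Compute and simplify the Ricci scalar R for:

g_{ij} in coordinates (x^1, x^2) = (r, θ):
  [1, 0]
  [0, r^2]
Non-zero Christoffel symbols (Γ^k_{ij} = Γ^k_{ji}):
Γ^r_{θ θ} = -r
Γ^θ_{r θ} = 1/r
Ricci tensor (R_{ij} = R^k_{ikj}): R_{rr} = 0, R_{rθ} = 0, R_{θθ} = 0
Inverse metric: g^{rr} = 1, g^{θθ} = 1/r^2
R = g^{ij} R_{ij} = (1)(0) + (1/r^2)(0) = 0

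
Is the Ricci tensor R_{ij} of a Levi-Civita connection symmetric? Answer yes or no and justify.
R_{ij} = R^k_{ikj}; the pair symmetry R_{kilj} = R_{ljki} gives R_{ij} = R_{ji}.
Yes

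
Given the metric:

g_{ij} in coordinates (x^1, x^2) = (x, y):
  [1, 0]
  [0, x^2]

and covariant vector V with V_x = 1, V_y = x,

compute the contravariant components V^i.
Inverse metric (diagonal): g^{xx} = 1, g^{yy} = 1/x^2
V^i = g^{ij} V_j:
V^x = (1)(1) + (0)(x) = 1
V^y = (0)(1) + (1/x^2)(x) = 1/x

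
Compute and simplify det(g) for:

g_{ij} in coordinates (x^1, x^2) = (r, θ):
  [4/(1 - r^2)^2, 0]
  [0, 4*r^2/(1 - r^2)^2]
For a 2×2 metric: det(g) = g_{11}·g_{22} - g_{12}·g_{21}
= (4/(1 - r^2)^2)·(4*r^2/(1 - r^2)^2) - (0)·(0)
= 16*r^2/(1 - r^2)^4 - 0
det(g) = 16*r^2/(1 - r^2)^4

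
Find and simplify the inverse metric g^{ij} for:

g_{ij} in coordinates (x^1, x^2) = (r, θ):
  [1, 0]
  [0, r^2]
The metric is diagonal, so g^{ij} is diagonal with entries 1/g_{ii}: diag(1, 1/(r^2)).
g^{ij}:
  [1, 0]
  [0, 1/r^2]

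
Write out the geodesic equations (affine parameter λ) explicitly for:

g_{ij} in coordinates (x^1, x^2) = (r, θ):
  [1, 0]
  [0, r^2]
Geodesic equation: d^2x^k/dλ^2 + Γ^k_{ij} (dx^i/dλ)(dx^j/dλ) = 0.
Non-zero Christoffel symbols:
Γ^r_{θ θ} = -r
Γ^θ_{r θ} = 1/r
Substituting (the symmetric pair Γ^k_{ij}, Γ^k_{ji} combines into a factor 2):
d^2r/dλ^2 - r (dθ/dλ)^2 = 0
d^2θ/dλ^2 + (2/r) (dr/dλ)(dθ/dλ) = 0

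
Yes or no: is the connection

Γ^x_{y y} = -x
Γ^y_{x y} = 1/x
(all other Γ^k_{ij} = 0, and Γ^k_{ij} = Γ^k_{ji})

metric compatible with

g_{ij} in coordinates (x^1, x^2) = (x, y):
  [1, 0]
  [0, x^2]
Using ∇_k g_{ij} = ∂_k g_{ij} - Γ^m_{ki} g_{mj} - Γ^m_{kj} g_{im}:
e.g. ∇_x g_{yy} = (2*x) - (x) - (x) = 0
Every component ∇_k g_{ij} vanishes: the connection is metric compatible.
Yes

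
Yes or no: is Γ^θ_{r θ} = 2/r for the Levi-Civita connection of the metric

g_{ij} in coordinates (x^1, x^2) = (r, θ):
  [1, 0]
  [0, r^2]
Γ^θ_{r θ} = (1/2) g^{θθ} (∂_r g_{θθ} + ∂_θ g_{θr} - ∂_θ g_{rθ}) = (1/2)(1/r^2)((2*r) + (0) - (0)) = 1/r
This differs from the proposed value 2/r.
No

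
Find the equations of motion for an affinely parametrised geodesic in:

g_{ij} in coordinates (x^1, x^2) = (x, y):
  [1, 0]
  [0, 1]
Geodesic equation: d^2x^k/dλ^2 + Γ^k_{ij} (dx^i/dλ)(dx^j/dλ) = 0.
All Christoffel symbols vanish, so the geodesics are straight lines:
d^2x/dλ^2 = 0
d^2y/dλ^2 = 0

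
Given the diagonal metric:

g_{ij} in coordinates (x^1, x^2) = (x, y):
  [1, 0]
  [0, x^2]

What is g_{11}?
With x^1 = x, x^2 = y, g_{11} = g_{xx} is the row-1, column-1 entry of the matrix.
g_{11} = 1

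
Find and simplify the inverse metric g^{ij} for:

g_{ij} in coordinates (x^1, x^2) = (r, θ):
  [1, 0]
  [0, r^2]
The metric is diagonal, so g^{ij} is diagonal with entries 1/g_{ii}: diag(1, 1/(r^2)).
g^{ij}:
  [1, 0]
  [0, 1/r^2]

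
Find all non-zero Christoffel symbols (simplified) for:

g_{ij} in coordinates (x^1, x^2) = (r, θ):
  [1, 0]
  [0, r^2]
Using Γ^k_{ij} = (1/2) g^{km} (∂_i g_{mj} + ∂_j g_{mi} - ∂_m g_{ij}); the metric is diagonal, so only the m = k term contributes.
Non-zero symbols (using the symmetry Γ^k_{ij} = Γ^k_{ji}):
Γ^r_{θ θ} = (1/2) g^{rr} (∂_θ g_{rθ} + ∂_θ g_{rθ} - ∂_r g_{θθ}) = (1/2)(1)((0) + (0) - (2*r)) = -r
Γ^θ_{r θ} = (1/2) g^{θθ} (∂_r g_{θθ} + ∂_θ g_{θr} - ∂_θ g_{rθ}) = (1/2)(1/r^2)((2*r) + (0) - (0)) = 1/r
All other Christoffel symbols are zero.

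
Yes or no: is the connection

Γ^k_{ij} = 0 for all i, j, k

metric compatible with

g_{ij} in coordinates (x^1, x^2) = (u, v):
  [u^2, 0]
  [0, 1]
Using ∇_k g_{ij} = ∂_k g_{ij} - Γ^m_{ki} g_{mj} - Γ^m_{kj} g_{im}:
∇_u g_{uu} = (2*u) - (0) - (0) = 2*u ≠ 0
So the connection is not metric compatible (it is not the Levi-Civita connection).
No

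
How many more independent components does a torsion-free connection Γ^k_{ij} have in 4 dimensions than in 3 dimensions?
Independent components in n dimensions: n × n(n+1)/2 = n^2(n+1)/2.
4D: 4 × 10 = 40
3D: 3 × 6 = 18
Difference = 40 - 18 = 22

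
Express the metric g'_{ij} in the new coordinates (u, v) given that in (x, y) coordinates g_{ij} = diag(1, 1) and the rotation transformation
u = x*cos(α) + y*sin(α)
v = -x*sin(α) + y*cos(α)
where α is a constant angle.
Invert the transformation: x = u*cos(α) - v*sin(α), y = u*sin(α) + v*cos(α)
g'_{ij} = (∂x^k/∂x'^i)(∂x^l/∂x'^j) g_{kl}; with g_{kl} = δ_{kl} this is Σ_k (∂x^k/∂x'^i)(∂x^k/∂x'^j).
Jacobian: ∂x/∂u = cos(α), ∂x/∂v = -sin(α), ∂y/∂u = sin(α), ∂y/∂v = cos(α)
g'_{uu} = (cos(α))(cos(α)) + (sin(α))(sin(α)) = 1
g'_{uv} = (cos(α))(-sin(α)) + (sin(α))(cos(α)) = 0
g'_{vv} = (-sin(α))(-sin(α)) + (cos(α))(cos(α)) = 1
g'_{ij} = diag(1, 1)
The Euclidean metric is invariant under rotations.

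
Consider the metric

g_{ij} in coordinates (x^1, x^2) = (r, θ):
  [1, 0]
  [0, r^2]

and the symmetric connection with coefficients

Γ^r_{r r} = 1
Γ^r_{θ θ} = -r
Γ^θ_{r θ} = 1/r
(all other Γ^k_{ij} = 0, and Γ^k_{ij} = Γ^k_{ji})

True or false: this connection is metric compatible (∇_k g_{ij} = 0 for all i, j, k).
Using ∇_k g_{ij} = ∂_k g_{ij} - Γ^m_{ki} g_{mj} - Γ^m_{kj} g_{im}:
∇_r g_{rr} = (0) - (1) - (1) = -2 ≠ 0
So the connection is not metric compatible (it is not the Levi-Civita connection).
False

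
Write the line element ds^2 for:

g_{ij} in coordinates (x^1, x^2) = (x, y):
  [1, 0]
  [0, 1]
ds^2 = g_{ij} dx^i dx^j; only the non-zero components contribute.
ds^2 = dx^2 + dy^2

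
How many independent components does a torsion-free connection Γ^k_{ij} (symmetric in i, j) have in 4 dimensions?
Γ^k_{ij} has n choices for the upper index and n(n+1)/2 independent symmetric lower index pairs.
Total = 4 × 4×5/2 = 4 × 10 = 40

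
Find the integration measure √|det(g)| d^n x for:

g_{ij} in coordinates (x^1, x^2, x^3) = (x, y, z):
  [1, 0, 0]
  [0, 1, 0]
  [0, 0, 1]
det(g) = 1
√|det(g)| = 1
Volume element: dV = 1 dx dy dz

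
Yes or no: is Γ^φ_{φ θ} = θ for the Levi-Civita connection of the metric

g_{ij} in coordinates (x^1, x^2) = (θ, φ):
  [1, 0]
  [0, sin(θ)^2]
Γ^φ_{φ θ} = (1/2) g^{φφ} (∂_φ g_{φθ} + ∂_θ g_{φφ} - ∂_φ g_{φθ}) = (1/2)(1/sin(θ)^2)((0) + (sin(2*θ)) - (0)) = 1/tan(θ)
This differs from the proposed value θ.
No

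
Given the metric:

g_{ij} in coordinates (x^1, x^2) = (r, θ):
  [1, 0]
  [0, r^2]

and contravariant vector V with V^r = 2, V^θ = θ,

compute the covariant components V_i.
V_i = g_{ij} V^j:
V_r = (1)(2) + (0)(θ) = 2
V_θ = (0)(2) + (r^2)(θ) = r^2*θ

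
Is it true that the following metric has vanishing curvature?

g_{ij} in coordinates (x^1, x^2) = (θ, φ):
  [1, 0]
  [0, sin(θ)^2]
Non-zero Christoffel symbols:
Γ^θ_{φ φ} = -sin(2*θ)/2
Γ^φ_{θ φ} = 1/tan(θ)
Ricci tensor: R_{θθ} = 1, R_{θφ} = 0, R_{φφ} = sin(θ)^2
The Ricci tensor is non-zero, so the Riemann tensor is non-zero: not flat.
No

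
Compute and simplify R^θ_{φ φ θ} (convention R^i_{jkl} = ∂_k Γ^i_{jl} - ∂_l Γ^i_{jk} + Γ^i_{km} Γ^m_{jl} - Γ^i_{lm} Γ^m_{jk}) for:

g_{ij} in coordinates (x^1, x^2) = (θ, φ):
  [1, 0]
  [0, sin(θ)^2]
Non-zero Christoffel symbols (Γ^k_{ij} = Γ^k_{ji}):
Γ^θ_{φ φ} = -sin(2*θ)/2
Γ^φ_{θ φ} = 1/tan(θ)
R^θ_{φ φ θ} = ∂_φ Γ^θ_{φ θ} - ∂_θ Γ^θ_{φ φ} + Γ^θ_{φ m} Γ^m_{φ θ} - Γ^θ_{θ m} Γ^m_{φ φ}
  = (0) - (-cos(2*θ)) + (-cos(θ)^2) - (0) = -sin(θ)^2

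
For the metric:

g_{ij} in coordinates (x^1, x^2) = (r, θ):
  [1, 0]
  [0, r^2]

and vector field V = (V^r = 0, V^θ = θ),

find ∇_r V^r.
Non-zero Christoffel symbols:
Γ^r_{θ θ} = -r
Γ^θ_{r θ} = 1/r
∇_r V^r = ∂_r V^r + Γ^r_{r j} V^j
  = (0) + (0)(0) + (0)(θ)
  = 0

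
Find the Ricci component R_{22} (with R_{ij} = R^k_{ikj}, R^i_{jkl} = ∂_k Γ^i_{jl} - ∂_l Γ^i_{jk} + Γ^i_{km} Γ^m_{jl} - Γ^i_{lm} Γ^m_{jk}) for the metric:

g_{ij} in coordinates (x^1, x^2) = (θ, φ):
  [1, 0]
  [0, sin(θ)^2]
Non-zero Christoffel symbols (Γ^k_{ij} = Γ^k_{ji}):
Γ^θ_{φ φ} = -sin(2*θ)/2
Γ^φ_{θ φ} = 1/tan(θ)
R^θ_{φ θ φ} = ∂_θ Γ^θ_{φ φ} - ∂_φ Γ^θ_{φ θ} + Γ^θ_{θ m} Γ^m_{φ φ} - Γ^θ_{φ m} Γ^m_{φ θ}
  = (-cos(2*θ)) - (0) + (0) - (-cos(θ)^2) = sin(θ)^2
R^φ_{φ φ φ} = 0 (a repeated index in an antisymmetric pair)
R_{φφ} = R^θ_{φ θ φ} + R^φ_{φ φ φ} = (sin(θ)^2) + (0) = sin(θ)^2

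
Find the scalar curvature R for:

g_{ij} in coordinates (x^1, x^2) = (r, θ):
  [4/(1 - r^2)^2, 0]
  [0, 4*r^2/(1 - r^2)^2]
Non-zero Christoffel symbols (Γ^k_{ij} = Γ^k_{ji}):
Γ^r_{r r} = 2*r/(1 - r^2)
Γ^r_{θ θ} = (r^3 + r)/(r^2 - 1)
Γ^θ_{r θ} = (-r^2 - 1)/(r^3 - r)
Ricci tensor (R_{ij} = R^k_{ikj}): R_{rr} = -4/(r^2 - 1)^2, R_{rθ} = 0, R_{θθ} = -4*r^2/(r^2 - 1)^2
Inverse metric: g^{rr} = (1 - r^2)^2/4, g^{θθ} = (1 - r^2)^2/(4*r^2)
R = g^{ij} R_{ij} = ((1 - r^2)^2/4)(-4/(r^2 - 1)^2) + ((1 - r^2)^2/(4*r^2))(-4*r^2/(r^2 - 1)^2) = -2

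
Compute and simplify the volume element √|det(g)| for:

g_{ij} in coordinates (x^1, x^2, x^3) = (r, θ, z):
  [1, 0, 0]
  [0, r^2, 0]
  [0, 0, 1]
det(g) = r^2
√|det(g)| = r
Volume element: dV = r dr dθ dz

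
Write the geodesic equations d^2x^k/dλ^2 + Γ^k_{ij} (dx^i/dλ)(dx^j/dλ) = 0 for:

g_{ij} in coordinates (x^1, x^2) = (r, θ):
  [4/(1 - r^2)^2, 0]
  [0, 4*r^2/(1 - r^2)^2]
Geodesic equation: d^2x^k/dλ^2 + Γ^k_{ij} (dx^i/dλ)(dx^j/dλ) = 0.
Non-zero Christoffel symbols:
Γ^r_{r r} = 2*r/(1 - r^2)
Γ^r_{θ θ} = (r^3 + r)/(r^2 - 1)
Γ^θ_{r θ} = (-r^2 - 1)/(r^3 - r)
Substituting (the symmetric pair Γ^k_{ij}, Γ^k_{ji} combines into a factor 2):
d^2r/dλ^2 + (2*r/(1 - r^2)) (dr/dλ)^2 + ((r^3 + r)/(r^2 - 1)) (dθ/dλ)^2 = 0
d^2θ/dλ^2 + ((-2*r^2 - 2)/(r^3 - r)) (dr/dλ)(dθ/dλ) = 0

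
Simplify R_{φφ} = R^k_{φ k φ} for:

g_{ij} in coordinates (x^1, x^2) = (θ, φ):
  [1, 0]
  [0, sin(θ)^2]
Non-zero Christoffel symbols (Γ^k_{ij} = Γ^k_{ji}):
Γ^θ_{φ φ} = -sin(2*θ)/2
Γ^φ_{θ φ} = 1/tan(θ)
R^θ_{φ θ φ} = ∂_θ Γ^θ_{φ φ} - ∂_φ Γ^θ_{φ θ} + Γ^θ_{θ m} Γ^m_{φ φ} - Γ^θ_{φ m} Γ^m_{φ θ}
  = (-cos(2*θ)) - (0) + (0) - (-cos(θ)^2) = sin(θ)^2
R^φ_{φ φ φ} = 0 (a repeated index in an antisymmetric pair)
R_{φφ} = R^θ_{φ θ φ} + R^φ_{φ φ φ} = (sin(θ)^2) + (0) = sin(θ)^2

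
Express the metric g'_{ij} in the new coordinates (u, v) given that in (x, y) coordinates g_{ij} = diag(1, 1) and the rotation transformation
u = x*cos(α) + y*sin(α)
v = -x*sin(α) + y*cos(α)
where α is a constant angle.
Invert the transformation: x = u*cos(α) - v*sin(α), y = u*sin(α) + v*cos(α)
g'_{ij} = (∂x^k/∂x'^i)(∂x^l/∂x'^j) g_{kl}; with g_{kl} = δ_{kl} this is Σ_k (∂x^k/∂x'^i)(∂x^k/∂x'^j).
Jacobian: ∂x/∂u = cos(α), ∂x/∂v = -sin(α), ∂y/∂u = sin(α), ∂y/∂v = cos(α)
g'_{uu} = (cos(α))(cos(α)) + (sin(α))(sin(α)) = 1
g'_{uv} = (cos(α))(-sin(α)) + (sin(α))(cos(α)) = 0
g'_{vv} = (-sin(α))(-sin(α)) + (cos(α))(cos(α)) = 1
g'_{ij} = diag(1, 1)
The Euclidean metric is invariant under rotations.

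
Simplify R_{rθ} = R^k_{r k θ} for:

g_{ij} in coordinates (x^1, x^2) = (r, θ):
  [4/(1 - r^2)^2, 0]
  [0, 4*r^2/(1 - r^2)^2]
Non-zero Christoffel symbols (Γ^k_{ij} = Γ^k_{ji}):
Γ^r_{r r} = 2*r/(1 - r^2)
Γ^r_{θ θ} = (r^3 + r)/(r^2 - 1)
Γ^θ_{r θ} = (-r^2 - 1)/(r^3 - r)
R^r_{r r θ} = 0 (a repeated index in an antisymmetric pair)
R^θ_{r θ θ} = 0 (a repeated index in an antisymmetric pair)
R_{rθ} = R^r_{r r θ} + R^θ_{r θ θ} = (0) + (0) = 0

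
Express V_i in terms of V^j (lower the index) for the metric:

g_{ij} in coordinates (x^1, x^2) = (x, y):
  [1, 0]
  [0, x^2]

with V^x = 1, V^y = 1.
V_i = g_{ij} V^j:
V_x = (1)(1) + (0)(1) = 1
V_y = (0)(1) + (x^2)(1) = x^2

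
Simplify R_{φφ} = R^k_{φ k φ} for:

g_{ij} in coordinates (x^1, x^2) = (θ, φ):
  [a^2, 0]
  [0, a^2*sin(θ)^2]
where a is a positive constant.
Non-zero Christoffel symbols (Γ^k_{ij} = Γ^k_{ji}):
Γ^θ_{φ φ} = -sin(2*θ)/2
Γ^φ_{θ φ} = 1/tan(θ)
R^θ_{φ θ φ} = ∂_θ Γ^θ_{φ φ} - ∂_φ Γ^θ_{φ θ} + Γ^θ_{θ m} Γ^m_{φ φ} - Γ^θ_{φ m} Γ^m_{φ θ}
  = (-cos(2*θ)) - (0) + (0) - (-cos(θ)^2) = sin(θ)^2
R^φ_{φ φ φ} = 0 (a repeated index in an antisymmetric pair)
R_{φφ} = R^θ_{φ θ φ} + R^φ_{φ φ φ} = (sin(θ)^2) + (0) = sin(θ)^2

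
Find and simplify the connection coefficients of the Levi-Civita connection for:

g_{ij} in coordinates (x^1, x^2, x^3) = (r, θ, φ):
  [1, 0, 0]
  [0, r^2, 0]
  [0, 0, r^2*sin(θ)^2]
Using Γ^k_{ij} = (1/2) g^{km} (∂_i g_{mj} + ∂_j g_{mi} - ∂_m g_{ij}); the metric is diagonal, so only the m = k term contributes.
Non-zero symbols (using the symmetry Γ^k_{ij} = Γ^k_{ji}):
Γ^r_{θ θ} = (1/2) g^{rr} (∂_θ g_{rθ} + ∂_θ g_{rθ} - ∂_r g_{θθ}) = (1/2)(1)((0) + (0) - (2*r)) = -r
Γ^r_{φ φ} = (1/2) g^{rr} (∂_φ g_{rφ} + ∂_φ g_{rφ} - ∂_r g_{φφ}) = (1/2)(1)((0) + (0) - (2*r*sin(θ)^2)) = -r*sin(θ)^2
Γ^θ_{r θ} = (1/2) g^{θθ} (∂_r g_{θθ} + ∂_θ g_{θr} - ∂_θ g_{rθ}) = (1/2)(1/r^2)((2*r) + (0) - (0)) = 1/r
Γ^θ_{φ φ} = (1/2) g^{θθ} (∂_φ g_{θφ} + ∂_φ g_{θφ} - ∂_θ g_{φφ}) = (1/2)(1/r^2)((0) + (0) - (r^2*sin(2*θ))) = -sin(2*θ)/2
Γ^φ_{r φ} = (1/2) g^{φφ} (∂_r g_{φφ} + ∂_φ g_{φr} - ∂_φ g_{rφ}) = (1/2)(1/(r^2*sin(θ)^2))((2*r*sin(θ)^2) + (0) - (0)) = 1/r
Γ^φ_{θ φ} = (1/2) g^{φφ} (∂_θ g_{φφ} + ∂_φ g_{φθ} - ∂_φ g_{θφ}) = (1/2)(1/(r^2*sin(θ)^2))((r^2*sin(2*θ)) + (0) - (0)) = 1/tan(θ)
All other Christoffel symbols are zero.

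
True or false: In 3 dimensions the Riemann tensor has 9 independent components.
n^2(n^2-1)/12 = 9·8/12 = 6 independent components for n = 3.
False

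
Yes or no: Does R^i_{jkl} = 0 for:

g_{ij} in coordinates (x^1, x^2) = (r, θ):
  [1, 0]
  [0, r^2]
Non-zero Christoffel symbols:
Γ^r_{θ θ} = -r
Γ^θ_{r θ} = 1/r
Ricci tensor: R_{rr} = 0, R_{rθ} = 0, R_{θθ} = 0
All R_{ij} vanish; in 2 dimensions the Riemann tensor is fully determined by the Ricci tensor, so R^i_{jkl} = 0: the metric is flat (curvilinear coordinates on flat space).
Yes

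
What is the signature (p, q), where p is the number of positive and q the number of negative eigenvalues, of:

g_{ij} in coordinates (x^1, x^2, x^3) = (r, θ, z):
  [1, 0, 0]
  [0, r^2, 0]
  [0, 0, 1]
The metric is diagonal, so its eigenvalues are the diagonal entries: 1, r^2, 1 (at a generic point, where coordinate-dependent entries are positive).
3 positive, 0 negative.
(3, 0) - Riemannian (positive definite)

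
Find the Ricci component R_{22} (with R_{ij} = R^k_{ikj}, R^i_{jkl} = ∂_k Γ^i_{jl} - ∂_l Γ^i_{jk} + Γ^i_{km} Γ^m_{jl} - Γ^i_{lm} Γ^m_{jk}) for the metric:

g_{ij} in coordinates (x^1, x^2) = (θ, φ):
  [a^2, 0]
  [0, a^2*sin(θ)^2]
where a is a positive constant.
Non-zero Christoffel symbols (Γ^k_{ij} = Γ^k_{ji}):
Γ^θ_{φ φ} = -sin(2*θ)/2
Γ^φ_{θ φ} = 1/tan(θ)
R^θ_{φ θ φ} = ∂_θ Γ^θ_{φ φ} - ∂_φ Γ^θ_{φ θ} + Γ^θ_{θ m} Γ^m_{φ φ} - Γ^θ_{φ m} Γ^m_{φ θ}
  = (-cos(2*θ)) - (0) + (0) - (-cos(θ)^2) = sin(θ)^2
R^φ_{φ φ φ} = 0 (a repeated index in an antisymmetric pair)
R_{φφ} = R^θ_{φ θ φ} + R^φ_{φ φ φ} = (sin(θ)^2) + (0) = sin(θ)^2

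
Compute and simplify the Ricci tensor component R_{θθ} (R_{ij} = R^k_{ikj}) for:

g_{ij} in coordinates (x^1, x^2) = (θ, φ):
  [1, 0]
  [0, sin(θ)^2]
Non-zero Christoffel symbols (Γ^k_{ij} = Γ^k_{ji}):
Γ^θ_{φ φ} = -sin(2*θ)/2
Γ^φ_{θ φ} = 1/tan(θ)
R^θ_{θ θ θ} = 0 (a repeated index in an antisymmetric pair)
R^φ_{θ φ θ} = ∂_φ Γ^φ_{θ θ} - ∂_θ Γ^φ_{θ φ} + Γ^φ_{φ m} Γ^m_{θ θ} - Γ^φ_{θ m} Γ^m_{θ φ}
  = (0) - (-1/sin(θ)^2) + (0) - (1/tan(θ)^2) = 1
R_{θθ} = R^θ_{θ θ θ} + R^φ_{θ φ θ} = (0) + (1) = 1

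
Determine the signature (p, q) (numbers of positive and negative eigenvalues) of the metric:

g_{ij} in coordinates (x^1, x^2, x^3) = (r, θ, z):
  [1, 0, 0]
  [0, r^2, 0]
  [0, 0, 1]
The metric is diagonal, so its eigenvalues are the diagonal entries: 1, r^2, 1 (at a generic point, where coordinate-dependent entries are positive).
3 positive, 0 negative.
(3, 0) - Riemannian (positive definite)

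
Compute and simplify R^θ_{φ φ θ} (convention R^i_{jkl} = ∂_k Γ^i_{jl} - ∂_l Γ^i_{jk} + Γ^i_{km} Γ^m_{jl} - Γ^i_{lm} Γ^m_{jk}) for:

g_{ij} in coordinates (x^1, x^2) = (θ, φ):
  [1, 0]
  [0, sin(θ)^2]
Non-zero Christoffel symbols (Γ^k_{ij} = Γ^k_{ji}):
Γ^θ_{φ φ} = -sin(2*θ)/2
Γ^φ_{θ φ} = 1/tan(θ)
R^θ_{φ φ θ} = ∂_φ Γ^θ_{φ θ} - ∂_θ Γ^θ_{φ φ} + Γ^θ_{φ m} Γ^m_{φ θ} - Γ^θ_{θ m} Γ^m_{φ φ}
  = (0) - (-cos(2*θ)) + (-cos(θ)^2) - (0) = -sin(θ)^2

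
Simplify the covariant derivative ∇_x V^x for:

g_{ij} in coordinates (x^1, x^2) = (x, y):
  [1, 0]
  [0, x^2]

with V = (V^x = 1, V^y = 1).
Non-zero Christoffel symbols:
Γ^x_{y y} = -x
Γ^y_{x y} = 1/x
∇_x V^x = ∂_x V^x + Γ^x_{x j} V^j
  = (0) + (0)(1) + (0)(1)
  = 0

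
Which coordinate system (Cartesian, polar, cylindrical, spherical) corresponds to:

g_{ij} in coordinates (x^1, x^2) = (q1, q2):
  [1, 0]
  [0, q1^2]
The line element ds^2 = dq1^2 + q1^2 dq2^2 is dr^2 + r^2 dθ^2 with q1 = r, q2 = θ.
polar coordinates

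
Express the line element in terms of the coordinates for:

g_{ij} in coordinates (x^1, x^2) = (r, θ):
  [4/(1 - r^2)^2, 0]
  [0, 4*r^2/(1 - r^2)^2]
ds^2 = g_{ij} dx^i dx^j; only the non-zero components contribute.
ds^2 = (4/(1 - r^2)^2) dr^2 + (4*r^2/(1 - r^2)^2) dθ^2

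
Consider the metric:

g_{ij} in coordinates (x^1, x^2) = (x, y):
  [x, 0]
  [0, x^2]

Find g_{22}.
With x^1 = x, x^2 = y, g_{22} = g_{yy} is the row-2, column-2 entry of the matrix.
g_{22} = x^2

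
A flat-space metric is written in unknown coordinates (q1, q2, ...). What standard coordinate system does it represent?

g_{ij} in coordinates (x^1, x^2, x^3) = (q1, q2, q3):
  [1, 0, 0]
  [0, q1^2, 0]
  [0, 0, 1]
The line element ds^2 = dq1^2 + q1^2 dq2^2 + dq3^2 is dr^2 + r^2 dθ^2 + dz^2 with q1 = r, q2 = θ, q3 = z.
cylindrical coordinates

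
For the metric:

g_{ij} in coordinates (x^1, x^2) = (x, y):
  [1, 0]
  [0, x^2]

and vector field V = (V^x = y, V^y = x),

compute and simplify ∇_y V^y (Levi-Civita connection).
Non-zero Christoffel symbols:
Γ^x_{y y} = -x
Γ^y_{x y} = 1/x
∇_y V^y = ∂_y V^y + Γ^y_{y j} V^j
  = (0) + (1/x)(y) + (0)(x)
  = y/x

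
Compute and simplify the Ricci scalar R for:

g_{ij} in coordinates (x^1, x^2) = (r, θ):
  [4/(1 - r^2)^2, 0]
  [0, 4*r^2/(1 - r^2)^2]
Non-zero Christoffel symbols (Γ^k_{ij} = Γ^k_{ji}):
Γ^r_{r r} = 2*r/(1 - r^2)
Γ^r_{θ θ} = (r^3 + r)/(r^2 - 1)
Γ^θ_{r θ} = (-r^2 - 1)/(r^3 - r)
Ricci tensor (R_{ij} = R^k_{ikj}): R_{rr} = -4/(r^2 - 1)^2, R_{rθ} = 0, R_{θθ} = -4*r^2/(r^2 - 1)^2
Inverse metric: g^{rr} = (1 - r^2)^2/4, g^{θθ} = (1 - r^2)^2/(4*r^2)
R = g^{ij} R_{ij} = ((1 - r^2)^2/4)(-4/(r^2 - 1)^2) + ((1 - r^2)^2/(4*r^2))(-4*r^2/(r^2 - 1)^2) = -2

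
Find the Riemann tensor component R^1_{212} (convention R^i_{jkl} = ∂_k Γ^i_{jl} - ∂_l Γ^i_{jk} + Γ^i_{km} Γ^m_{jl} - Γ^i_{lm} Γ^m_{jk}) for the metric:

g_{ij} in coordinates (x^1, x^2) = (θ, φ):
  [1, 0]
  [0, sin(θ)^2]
Non-zero Christoffel symbols (Γ^k_{ij} = Γ^k_{ji}):
Γ^θ_{φ φ} = -sin(2*θ)/2
Γ^φ_{θ φ} = 1/tan(θ)
R^θ_{φ θ φ} = ∂_θ Γ^θ_{φ φ} - ∂_φ Γ^θ_{φ θ} + Γ^θ_{θ m} Γ^m_{φ φ} - Γ^θ_{φ m} Γ^m_{φ θ}
  = (-cos(2*θ)) - (0) + (0) - (-cos(θ)^2) = sin(θ)^2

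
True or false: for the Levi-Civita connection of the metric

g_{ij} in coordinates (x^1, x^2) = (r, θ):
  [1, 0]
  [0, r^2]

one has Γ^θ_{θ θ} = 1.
Γ^θ_{θ θ} = (1/2) g^{θθ} (∂_θ g_{θθ} + ∂_θ g_{θθ} - ∂_θ g_{θθ}) = (1/2)(1/r^2)((0) + (0) - (0)) = 0
This differs from the proposed value 1.
False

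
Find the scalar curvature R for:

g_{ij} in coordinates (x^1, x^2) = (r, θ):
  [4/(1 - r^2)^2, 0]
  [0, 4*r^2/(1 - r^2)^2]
Non-zero Christoffel symbols (Γ^k_{ij} = Γ^k_{ji}):
Γ^r_{r r} = 2*r/(1 - r^2)
Γ^r_{θ θ} = (r^3 + r)/(r^2 - 1)
Γ^θ_{r θ} = (-r^2 - 1)/(r^3 - r)
Ricci tensor (R_{ij} = R^k_{ikj}): R_{rr} = -4/(r^2 - 1)^2, R_{rθ} = 0, R_{θθ} = -4*r^2/(r^2 - 1)^2
Inverse metric: g^{rr} = (1 - r^2)^2/4, g^{θθ} = (1 - r^2)^2/(4*r^2)
R = g^{ij} R_{ij} = ((1 - r^2)^2/4)(-4/(r^2 - 1)^2) + ((1 - r^2)^2/(4*r^2))(-4*r^2/(r^2 - 1)^2) = -2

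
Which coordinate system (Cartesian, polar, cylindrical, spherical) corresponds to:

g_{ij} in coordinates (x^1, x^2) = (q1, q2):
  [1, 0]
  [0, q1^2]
The line element ds^2 = dq1^2 + q1^2 dq2^2 is dr^2 + r^2 dθ^2 with q1 = r, q2 = θ.
polar coordinates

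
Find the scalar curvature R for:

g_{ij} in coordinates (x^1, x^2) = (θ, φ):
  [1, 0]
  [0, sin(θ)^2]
Non-zero Christoffel symbols (Γ^k_{ij} = Γ^k_{ji}):
Γ^θ_{φ φ} = -sin(2*θ)/2
Γ^φ_{θ φ} = 1/tan(θ)
Ricci tensor (R_{ij} = R^k_{ikj}): R_{θθ} = 1, R_{θφ} = 0, R_{φφ} = sin(θ)^2
Inverse metric: g^{θθ} = 1, g^{φφ} = 1/sin(θ)^2
R = g^{ij} R_{ij} = (1)(1) + (1/sin(θ)^2)(sin(θ)^2) = 2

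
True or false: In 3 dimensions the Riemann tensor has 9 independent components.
n^2(n^2-1)/12 = 9·8/12 = 6 independent components for n = 3.
False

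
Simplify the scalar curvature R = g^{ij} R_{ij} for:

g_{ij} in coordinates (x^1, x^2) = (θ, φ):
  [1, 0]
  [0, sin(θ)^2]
Non-zero Christoffel symbols (Γ^k_{ij} = Γ^k_{ji}):
Γ^θ_{φ φ} = -sin(2*θ)/2
Γ^φ_{θ φ} = 1/tan(θ)
Ricci tensor (R_{ij} = R^k_{ikj}): R_{θθ} = 1, R_{θφ} = 0, R_{φφ} = sin(θ)^2
Inverse metric: g^{θθ} = 1, g^{φφ} = 1/sin(θ)^2
R = g^{ij} R_{ij} = (1)(1) + (1/sin(θ)^2)(sin(θ)^2) = 2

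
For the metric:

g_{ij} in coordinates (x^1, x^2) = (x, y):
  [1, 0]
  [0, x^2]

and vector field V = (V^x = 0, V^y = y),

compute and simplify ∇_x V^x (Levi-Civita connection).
Non-zero Christoffel symbols:
Γ^x_{y y} = -x
Γ^y_{x y} = 1/x
∇_x V^x = ∂_x V^x + Γ^x_{x j} V^j
  = (0) + (0)(0) + (0)(y)
  = 0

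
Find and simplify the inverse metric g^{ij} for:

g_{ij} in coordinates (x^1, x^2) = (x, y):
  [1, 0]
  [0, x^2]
The metric is diagonal, so g^{ij} is diagonal with entries 1/g_{ii}: diag(1, 1/(x^2)).
g^{ij}:
  [1, 0]
  [0, 1/x^2]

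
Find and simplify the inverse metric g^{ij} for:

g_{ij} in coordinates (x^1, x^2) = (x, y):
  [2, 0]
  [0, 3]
The metric is diagonal, so g^{ij} is diagonal with entries 1/g_{ii}: diag(1/2, 1/3).
g^{ij}:
  [1/2, 0]
  [0, 1/3]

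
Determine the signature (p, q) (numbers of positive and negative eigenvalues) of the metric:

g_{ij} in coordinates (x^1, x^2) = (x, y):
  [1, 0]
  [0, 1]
The metric is diagonal, so its eigenvalues are the diagonal entries: 1, 1 (at a generic point, where coordinate-dependent entries are positive).
2 positive, 0 negative.
(2, 0) - Riemannian (positive definite)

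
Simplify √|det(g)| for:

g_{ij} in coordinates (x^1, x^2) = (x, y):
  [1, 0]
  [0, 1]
det(g) = 1
√|det(g)| = 1
Volume element: dV = 1 dx dy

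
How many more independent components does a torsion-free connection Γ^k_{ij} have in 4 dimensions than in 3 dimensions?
Independent components in n dimensions: n × n(n+1)/2 = n^2(n+1)/2.
4D: 4 × 10 = 40
3D: 3 × 6 = 18
Difference = 40 - 18 = 22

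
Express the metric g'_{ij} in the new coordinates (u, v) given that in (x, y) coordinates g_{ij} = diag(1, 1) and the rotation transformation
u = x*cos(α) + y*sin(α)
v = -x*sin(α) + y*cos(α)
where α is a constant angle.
Invert the transformation: x = u*cos(α) - v*sin(α), y = u*sin(α) + v*cos(α)
g'_{ij} = (∂x^k/∂x'^i)(∂x^l/∂x'^j) g_{kl}; with g_{kl} = δ_{kl} this is Σ_k (∂x^k/∂x'^i)(∂x^k/∂x'^j).
Jacobian: ∂x/∂u = cos(α), ∂x/∂v = -sin(α), ∂y/∂u = sin(α), ∂y/∂v = cos(α)
g'_{uu} = (cos(α))(cos(α)) + (sin(α))(sin(α)) = 1
g'_{uv} = (cos(α))(-sin(α)) + (sin(α))(cos(α)) = 0
g'_{vv} = (-sin(α))(-sin(α)) + (cos(α))(cos(α)) = 1
g'_{ij} = diag(1, 1)
The Euclidean metric is invariant under rotations.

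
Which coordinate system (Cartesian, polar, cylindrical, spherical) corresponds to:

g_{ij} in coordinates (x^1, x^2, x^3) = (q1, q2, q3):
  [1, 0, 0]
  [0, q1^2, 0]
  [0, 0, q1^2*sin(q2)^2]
The line element ds^2 = dq1^2 + q1^2 dq2^2 + q1^2 sin(q2)^2 dq3^2 is dr^2 + r^2 dθ^2 + r^2 sin(θ)^2 dφ^2 with q1 = r, q2 = θ, q3 = φ.
spherical coordinates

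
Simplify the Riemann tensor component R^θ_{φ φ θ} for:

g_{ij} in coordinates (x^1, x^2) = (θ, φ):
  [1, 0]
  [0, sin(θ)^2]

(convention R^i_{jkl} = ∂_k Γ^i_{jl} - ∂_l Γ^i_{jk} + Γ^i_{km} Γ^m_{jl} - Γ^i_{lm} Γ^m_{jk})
Non-zero Christoffel symbols (Γ^k_{ij} = Γ^k_{ji}):
Γ^θ_{φ φ} = -sin(2*θ)/2
Γ^φ_{θ φ} = 1/tan(θ)
R^θ_{φ φ θ} = ∂_φ Γ^θ_{φ θ} - ∂_θ Γ^θ_{φ φ} + Γ^θ_{φ m} Γ^m_{φ θ} - Γ^θ_{θ m} Γ^m_{φ φ}
  = (0) - (-cos(2*θ)) + (-cos(θ)^2) - (0) = -sin(θ)^2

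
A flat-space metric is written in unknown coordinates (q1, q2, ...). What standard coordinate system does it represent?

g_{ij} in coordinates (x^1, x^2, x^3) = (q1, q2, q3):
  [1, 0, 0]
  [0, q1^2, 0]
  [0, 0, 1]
The line element ds^2 = dq1^2 + q1^2 dq2^2 + dq3^2 is dr^2 + r^2 dθ^2 + dz^2 with q1 = r, q2 = θ, q3 = z.
cylindrical coordinates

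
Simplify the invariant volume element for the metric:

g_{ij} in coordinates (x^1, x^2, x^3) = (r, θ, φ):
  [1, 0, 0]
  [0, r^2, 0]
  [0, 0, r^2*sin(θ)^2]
det(g) = r^4*sin(θ)^2
√|det(g)| = r^2*sin(θ) (taking 0 < θ < π so that |sin(θ)| = sin(θ))
Volume element: dV = r^2*sin(θ) dr dθ dφ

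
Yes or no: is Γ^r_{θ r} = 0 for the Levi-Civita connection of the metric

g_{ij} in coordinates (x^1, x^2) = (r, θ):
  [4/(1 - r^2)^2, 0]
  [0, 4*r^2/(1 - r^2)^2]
Γ^r_{θ r} = (1/2) g^{rr} (∂_θ g_{rr} + ∂_r g_{rθ} - ∂_r g_{θr}) = (1/2)((1 - r^2)^2/4)((0) + (0) - (0)) = 0
This equals the proposed value 0.
Yes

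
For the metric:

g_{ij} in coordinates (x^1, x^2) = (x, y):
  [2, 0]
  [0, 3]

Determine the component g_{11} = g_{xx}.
With x^1 = x, x^2 = y, g_{11} = g_{xx} is the row-1, column-1 entry of the matrix.
g_{11} = 2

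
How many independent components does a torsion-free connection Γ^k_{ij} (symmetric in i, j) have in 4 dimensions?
Γ^k_{ij} has n choices for the upper index and n(n+1)/2 independent symmetric lower index pairs.
Total = 4 × 4×5/2 = 4 × 10 = 40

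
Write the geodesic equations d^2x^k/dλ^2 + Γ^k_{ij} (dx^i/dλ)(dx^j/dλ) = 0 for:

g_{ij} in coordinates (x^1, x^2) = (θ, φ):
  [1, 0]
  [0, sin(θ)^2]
Geodesic equation: d^2x^k/dλ^2 + Γ^k_{ij} (dx^i/dλ)(dx^j/dλ) = 0.
Non-zero Christoffel symbols:
Γ^θ_{φ φ} = -sin(2*θ)/2
Γ^φ_{θ φ} = 1/tan(θ)
Substituting (the symmetric pair Γ^k_{ij}, Γ^k_{ji} combines into a factor 2):
d^2θ/dλ^2 - (sin(2*θ)/2) (dφ/dλ)^2 = 0
d^2φ/dλ^2 + (2/tan(θ)) (dθ/dλ)(dφ/dλ) = 0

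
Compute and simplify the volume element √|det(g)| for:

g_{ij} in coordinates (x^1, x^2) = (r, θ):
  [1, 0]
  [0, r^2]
det(g) = r^2
√|det(g)| = r
Volume element: dV = r dr dθ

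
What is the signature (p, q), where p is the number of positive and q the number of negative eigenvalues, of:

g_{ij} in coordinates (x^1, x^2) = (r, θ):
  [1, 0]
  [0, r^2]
The metric is diagonal, so its eigenvalues are the diagonal entries: 1, r^2 (at a generic point, where coordinate-dependent entries are positive).
2 positive, 0 negative.
(2, 0) - Riemannian (positive definite)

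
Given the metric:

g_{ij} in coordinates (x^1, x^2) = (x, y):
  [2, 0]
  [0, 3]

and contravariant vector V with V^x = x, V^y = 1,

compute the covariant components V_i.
V_i = g_{ij} V^j:
V_x = (2)(x) + (0)(1) = 2*x
V_y = (0)(x) + (3)(1) = 3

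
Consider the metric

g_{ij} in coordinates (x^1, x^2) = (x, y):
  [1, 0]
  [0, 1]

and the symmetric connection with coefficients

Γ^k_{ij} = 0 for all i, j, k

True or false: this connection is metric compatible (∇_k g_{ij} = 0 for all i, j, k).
Using ∇_k g_{ij} = ∂_k g_{ij} - Γ^m_{ki} g_{mj} - Γ^m_{kj} g_{im}:
e.g. ∇_y g_{yy} = (0) - (0) - (0) = 0
Every component ∇_k g_{ij} vanishes: the connection is metric compatible.
True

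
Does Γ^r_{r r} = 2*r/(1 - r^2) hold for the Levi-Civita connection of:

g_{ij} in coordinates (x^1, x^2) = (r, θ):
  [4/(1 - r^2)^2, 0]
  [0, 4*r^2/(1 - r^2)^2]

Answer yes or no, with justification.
Γ^r_{r r} = (1/2) g^{rr} (∂_r g_{rr} + ∂_r g_{rr} - ∂_r g_{rr}) = (1/2)((1 - r^2)^2/4)((16*r/(1 - r^2)^3) + (16*r/(1 - r^2)^3) - (16*r/(1 - r^2)^3)) = 2*r/(1 - r^2)
This equals the proposed value 2*r/(1 - r^2).
Yes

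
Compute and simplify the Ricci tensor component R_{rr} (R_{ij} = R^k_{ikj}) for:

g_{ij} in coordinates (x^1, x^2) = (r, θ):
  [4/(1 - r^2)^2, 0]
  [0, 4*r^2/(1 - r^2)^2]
Non-zero Christoffel symbols (Γ^k_{ij} = Γ^k_{ji}):
Γ^r_{r r} = 2*r/(1 - r^2)
Γ^r_{θ θ} = (r^3 + r)/(r^2 - 1)
Γ^θ_{r θ} = (-r^2 - 1)/(r^3 - r)
R^r_{r r r} = 0 (a repeated index in an antisymmetric pair)
R^θ_{r θ r} = ∂_θ Γ^θ_{r r} - ∂_r Γ^θ_{r θ} + Γ^θ_{θ m} Γ^m_{r r} - Γ^θ_{r m} Γ^m_{r θ}
  = (0) - ((r^4 + 4*r^2 - 1)/(r^3 - r)^2) + (2*(r^2 + 1)/(r^2 - 1)^2) - ((r^2 + 1)^2/(r^3 - r)^2) = -4/(r^2 - 1)^2
R_{rr} = R^r_{r r r} + R^θ_{r θ r} = (0) + (-4/(r^2 - 1)^2) = -4/(r^2 - 1)^2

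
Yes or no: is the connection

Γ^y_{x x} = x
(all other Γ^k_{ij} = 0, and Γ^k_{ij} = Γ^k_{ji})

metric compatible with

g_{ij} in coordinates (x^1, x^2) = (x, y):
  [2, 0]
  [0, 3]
Using ∇_k g_{ij} = ∂_k g_{ij} - Γ^m_{ki} g_{mj} - Γ^m_{kj} g_{im}:
∇_x g_{xy} = (0) - (3*x) - (0) = -3*x ≠ 0
So the connection is not metric compatible (it is not the Levi-Civita connection).
No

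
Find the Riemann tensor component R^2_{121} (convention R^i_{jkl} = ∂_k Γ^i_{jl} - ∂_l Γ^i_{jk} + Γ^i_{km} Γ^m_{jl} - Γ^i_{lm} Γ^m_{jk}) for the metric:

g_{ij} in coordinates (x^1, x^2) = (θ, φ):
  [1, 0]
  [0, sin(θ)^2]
Non-zero Christoffel symbols (Γ^k_{ij} = Γ^k_{ji}):
Γ^θ_{φ φ} = -sin(2*θ)/2
Γ^φ_{θ φ} = 1/tan(θ)
R^φ_{θ φ θ} = ∂_φ Γ^φ_{θ θ} - ∂_θ Γ^φ_{θ φ} + Γ^φ_{φ m} Γ^m_{θ θ} - Γ^φ_{θ m} Γ^m_{θ φ}
  = (0) - (-1/sin(θ)^2) + (0) - (1/tan(θ)^2) = 1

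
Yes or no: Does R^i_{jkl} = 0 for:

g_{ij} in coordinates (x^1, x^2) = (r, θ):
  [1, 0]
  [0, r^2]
Non-zero Christoffel symbols:
Γ^r_{θ θ} = -r
Γ^θ_{r θ} = 1/r
Ricci tensor: R_{rr} = 0, R_{rθ} = 0, R_{θθ} = 0
All R_{ij} vanish; in 2 dimensions the Riemann tensor is fully determined by the Ricci tensor, so R^i_{jkl} = 0: the metric is flat (curvilinear coordinates on flat space).
Yes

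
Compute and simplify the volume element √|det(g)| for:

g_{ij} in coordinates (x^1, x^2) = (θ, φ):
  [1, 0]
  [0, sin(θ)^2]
det(g) = sin(θ)^2
√|det(g)| = sin(θ) (taking 0 < θ < π so that |sin(θ)| = sin(θ))
Volume element: dV = sin(θ) dθ dφ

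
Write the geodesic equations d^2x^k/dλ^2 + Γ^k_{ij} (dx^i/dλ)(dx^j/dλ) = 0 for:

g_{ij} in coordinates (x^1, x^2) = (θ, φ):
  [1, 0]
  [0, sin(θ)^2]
Geodesic equation: d^2x^k/dλ^2 + Γ^k_{ij} (dx^i/dλ)(dx^j/dλ) = 0.
Non-zero Christoffel symbols:
Γ^θ_{φ φ} = -sin(2*θ)/2
Γ^φ_{θ φ} = 1/tan(θ)
Substituting (the symmetric pair Γ^k_{ij}, Γ^k_{ji} combines into a factor 2):
d^2θ/dλ^2 - (sin(2*θ)/2) (dφ/dλ)^2 = 0
d^2φ/dλ^2 + (2/tan(θ)) (dθ/dλ)(dφ/dλ) = 0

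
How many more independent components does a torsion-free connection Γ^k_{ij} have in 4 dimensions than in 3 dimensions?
Independent components in n dimensions: n × n(n+1)/2 = n^2(n+1)/2.
4D: 4 × 10 = 40
3D: 3 × 6 = 18
Difference = 40 - 18 = 22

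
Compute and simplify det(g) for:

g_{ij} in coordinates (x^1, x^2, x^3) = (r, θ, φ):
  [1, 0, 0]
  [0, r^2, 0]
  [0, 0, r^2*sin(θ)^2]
Diagonal metric: det(g) = g_{11}·g_{22}·g_{33}
= (1)·(r^2)·(r^2*sin(θ)^2)
det(g) = r^4*sin(θ)^2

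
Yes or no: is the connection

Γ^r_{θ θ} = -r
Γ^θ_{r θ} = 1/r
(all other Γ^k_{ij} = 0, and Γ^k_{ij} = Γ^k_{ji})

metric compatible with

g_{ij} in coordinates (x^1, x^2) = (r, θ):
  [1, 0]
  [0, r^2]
Using ∇_k g_{ij} = ∂_k g_{ij} - Γ^m_{ki} g_{mj} - Γ^m_{kj} g_{im}:
e.g. ∇_r g_{θθ} = (2*r) - (r) - (r) = 0
Every component ∇_k g_{ij} vanishes: the connection is metric compatible.
Yes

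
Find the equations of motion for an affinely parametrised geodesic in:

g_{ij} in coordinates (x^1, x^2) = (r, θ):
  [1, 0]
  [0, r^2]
Geodesic equation: d^2x^k/dλ^2 + Γ^k_{ij} (dx^i/dλ)(dx^j/dλ) = 0.
Non-zero Christoffel symbols:
Γ^r_{θ θ} = -r
Γ^θ_{r θ} = 1/r
Substituting (the symmetric pair Γ^k_{ij}, Γ^k_{ji} combines into a factor 2):
d^2r/dλ^2 - r (dθ/dλ)^2 = 0
d^2θ/dλ^2 + (2/r) (dr/dλ)(dθ/dλ) = 0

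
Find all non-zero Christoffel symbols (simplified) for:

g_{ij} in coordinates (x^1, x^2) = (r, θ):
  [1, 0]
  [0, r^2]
Using Γ^k_{ij} = (1/2) g^{km} (∂_i g_{mj} + ∂_j g_{mi} - ∂_m g_{ij}); the metric is diagonal, so only the m = k term contributes.
Non-zero symbols (using the symmetry Γ^k_{ij} = Γ^k_{ji}):
Γ^r_{θ θ} = (1/2) g^{rr} (∂_θ g_{rθ} + ∂_θ g_{rθ} - ∂_r g_{θθ}) = (1/2)(1)((0) + (0) - (2*r)) = -r
Γ^θ_{r θ} = (1/2) g^{θθ} (∂_r g_{θθ} + ∂_θ g_{θr} - ∂_θ g_{rθ}) = (1/2)(1/r^2)((2*r) + (0) - (0)) = 1/r
All other Christoffel symbols are zero.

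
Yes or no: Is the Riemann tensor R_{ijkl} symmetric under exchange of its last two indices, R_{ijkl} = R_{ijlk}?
It is antisymmetric in the last pair: R_{ijkl} = -R_{ijlk}.
No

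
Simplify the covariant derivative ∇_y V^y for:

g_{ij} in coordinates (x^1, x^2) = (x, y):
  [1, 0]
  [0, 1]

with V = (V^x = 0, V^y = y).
All Christoffel symbols are zero.
∇_y V^y = ∂_y V^y + Γ^y_{y j} V^j
  = (1) + (0)(0) + (0)(y)
  = 1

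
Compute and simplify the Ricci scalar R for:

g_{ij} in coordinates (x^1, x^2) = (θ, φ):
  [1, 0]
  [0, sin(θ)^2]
Non-zero Christoffel symbols (Γ^k_{ij} = Γ^k_{ji}):
Γ^θ_{φ φ} = -sin(2*θ)/2
Γ^φ_{θ φ} = 1/tan(θ)
Ricci tensor (R_{ij} = R^k_{ikj}): R_{θθ} = 1, R_{θφ} = 0, R_{φφ} = sin(θ)^2
Inverse metric: g^{θθ} = 1, g^{φφ} = 1/sin(θ)^2
R = g^{ij} R_{ij} = (1)(1) + (1/sin(θ)^2)(sin(θ)^2) = 2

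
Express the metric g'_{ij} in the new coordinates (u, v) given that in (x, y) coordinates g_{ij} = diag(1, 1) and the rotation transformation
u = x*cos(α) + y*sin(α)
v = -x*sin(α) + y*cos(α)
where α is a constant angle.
Invert the transformation: x = u*cos(α) - v*sin(α), y = u*sin(α) + v*cos(α)
g'_{ij} = (∂x^k/∂x'^i)(∂x^l/∂x'^j) g_{kl}; with g_{kl} = δ_{kl} this is Σ_k (∂x^k/∂x'^i)(∂x^k/∂x'^j).
Jacobian: ∂x/∂u = cos(α), ∂x/∂v = -sin(α), ∂y/∂u = sin(α), ∂y/∂v = cos(α)
g'_{uu} = (cos(α))(cos(α)) + (sin(α))(sin(α)) = 1
g'_{uv} = (cos(α))(-sin(α)) + (sin(α))(cos(α)) = 0
g'_{vv} = (-sin(α))(-sin(α)) + (cos(α))(cos(α)) = 1
g'_{ij} = diag(1, 1)
The Euclidean metric is invariant under rotations.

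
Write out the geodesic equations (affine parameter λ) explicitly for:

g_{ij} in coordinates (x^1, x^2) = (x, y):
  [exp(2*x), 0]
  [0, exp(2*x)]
Geodesic equation: d^2x^k/dλ^2 + Γ^k_{ij} (dx^i/dλ)(dx^j/dλ) = 0.
Non-zero Christoffel symbols:
Γ^x_{x x} = 1
Γ^x_{y y} = -1
Γ^y_{x y} = 1
Substituting (the symmetric pair Γ^k_{ij}, Γ^k_{ji} combines into a factor 2):
d^2x/dλ^2 + (dx/dλ)^2 - (dy/dλ)^2 = 0
d^2y/dλ^2 + 2 (dx/dλ)(dy/dλ) = 0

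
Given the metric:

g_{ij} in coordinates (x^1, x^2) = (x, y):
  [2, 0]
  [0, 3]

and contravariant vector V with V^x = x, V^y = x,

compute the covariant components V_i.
V_i = g_{ij} V^j:
V_x = (2)(x) + (0)(x) = 2*x
V_y = (0)(x) + (3)(x) = 3*x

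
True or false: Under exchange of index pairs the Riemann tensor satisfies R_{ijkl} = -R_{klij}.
The pair-exchange symmetry has a plus sign: R_{ijkl} = +R_{klij}.
False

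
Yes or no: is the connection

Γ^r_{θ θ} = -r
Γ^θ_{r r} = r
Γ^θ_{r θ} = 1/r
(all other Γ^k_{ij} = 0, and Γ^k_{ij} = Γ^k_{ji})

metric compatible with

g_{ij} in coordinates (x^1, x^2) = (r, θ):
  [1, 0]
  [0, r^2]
Using ∇_k g_{ij} = ∂_k g_{ij} - Γ^m_{ki} g_{mj} - Γ^m_{kj} g_{im}:
∇_r g_{rθ} = (0) - (r^3) - (0) = -r^3 ≠ 0
So the connection is not metric compatible (it is not the Levi-Civita connection).
No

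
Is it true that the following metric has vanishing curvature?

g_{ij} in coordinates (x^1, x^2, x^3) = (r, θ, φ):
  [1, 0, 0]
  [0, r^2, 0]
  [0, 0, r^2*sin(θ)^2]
Non-zero Christoffel symbols:
Γ^r_{θ θ} = -r
Γ^r_{φ φ} = -r*sin(θ)^2
Γ^θ_{r θ} = 1/r
Γ^θ_{φ φ} = -sin(2*θ)/2
Γ^φ_{r φ} = 1/r
Γ^φ_{θ φ} = 1/tan(θ)
Ricci tensor: R_{rr} = 0, R_{rθ} = 0, R_{rφ} = 0, R_{θθ} = 0, R_{θφ} = 0, R_{φφ} = 0
All R_{ij} vanish; in 3 dimensions the Riemann tensor is fully determined by the Ricci tensor, so R^i_{jkl} = 0: the metric is flat (curvilinear coordinates on flat space).
Yes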